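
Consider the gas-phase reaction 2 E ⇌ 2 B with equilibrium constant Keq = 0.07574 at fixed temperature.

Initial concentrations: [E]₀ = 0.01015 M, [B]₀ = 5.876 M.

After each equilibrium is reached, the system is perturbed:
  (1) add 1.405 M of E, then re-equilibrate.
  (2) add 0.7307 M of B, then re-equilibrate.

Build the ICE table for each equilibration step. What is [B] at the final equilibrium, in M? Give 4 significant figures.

Q₀ = 3.3514e+05 vs Keq = 0.07574 ⇒ Q>K, reverse
Step 1:
                    E           B
  I           0.01015       5.876
  C             4.606      -4.606
  E             4.616        1.27
  solve Keq expr → x = -2.303; check Q = 0.07574
Then add 1.405 M of E.
Step 2:
                    E           B
  I             6.021        1.27
  C           -0.3032      0.3032
  E             5.718       1.574
  solve Keq expr → x = 0.1516; check Q = 0.07574
Then add 0.7307 M of B.
Step 3:
                    E           B
  I             5.718       2.304
  C             0.573      -0.573
  E             6.291       1.731
  solve Keq expr → x = -0.2865; check Q = 0.07574

[B]_eq = 1.731 M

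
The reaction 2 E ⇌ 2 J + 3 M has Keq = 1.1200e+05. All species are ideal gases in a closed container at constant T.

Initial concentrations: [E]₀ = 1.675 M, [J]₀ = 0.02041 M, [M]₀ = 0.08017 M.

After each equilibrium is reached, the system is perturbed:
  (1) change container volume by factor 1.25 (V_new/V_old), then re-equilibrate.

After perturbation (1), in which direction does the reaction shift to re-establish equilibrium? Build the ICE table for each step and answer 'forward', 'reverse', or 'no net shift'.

Direction: forward

Q₀ = 7.6505e-08 vs Keq = 1.1200e+05 ⇒ Q<K, forward
Step 1:
                  E         J         M
  I           1.675   0.02041   0.08017
  C          -1.654     1.654     2.482
  E         0.02052     1.675     2.562
  solve Keq expr → x = 0.8272; check Q = 1.1200e+05
Then change container volume by factor 1.25 (V_new/V_old).
Step 2:
                  E         J         M
  I         0.01642      1.34      2.05
  C       -0.004571  0.004571  0.006856
  E         0.01185     1.344     2.056
  solve Keq expr → x = 0.002285; check Q = 1.1200e+05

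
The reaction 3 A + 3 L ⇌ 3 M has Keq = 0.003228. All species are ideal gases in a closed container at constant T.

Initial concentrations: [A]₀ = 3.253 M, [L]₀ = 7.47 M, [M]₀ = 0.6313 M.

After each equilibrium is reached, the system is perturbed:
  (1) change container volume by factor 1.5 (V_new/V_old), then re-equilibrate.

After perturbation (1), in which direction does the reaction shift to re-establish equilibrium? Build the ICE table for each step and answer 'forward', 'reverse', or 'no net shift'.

Direction: reverse

Q₀ = 1.7534e-05 vs Keq = 0.003228 ⇒ Q<K, forward
Step 1:
                   A          L          M
  init         3.253       7.47     0.6313
  Δ           -1.232     -1.232      1.232
  eq           2.021      6.238      1.863
  solve Keq expr → x = 0.4106; check Q = 0.003228
Then change container volume by factor 1.5 (V_new/V_old).
Step 2:
                   A          L          M
  init         1.347      4.159      1.242
  Δ           0.2242     0.2242    -0.2242
  eq           1.572      4.383      1.018
  solve Keq expr → x = -0.07473; check Q = 0.003228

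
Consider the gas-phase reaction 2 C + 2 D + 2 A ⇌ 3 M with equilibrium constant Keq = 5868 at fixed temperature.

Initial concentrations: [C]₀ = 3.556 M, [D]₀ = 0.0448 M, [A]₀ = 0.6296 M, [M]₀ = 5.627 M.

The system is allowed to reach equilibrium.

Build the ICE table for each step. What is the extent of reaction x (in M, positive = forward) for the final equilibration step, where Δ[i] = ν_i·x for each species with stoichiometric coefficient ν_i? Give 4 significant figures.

x = -0.01413 M

Q₀ = 1.7710e+04 vs Keq = 5868 ⇒ Q>K, reverse
Step 1:
                   C          D          A          M
  init         3.556     0.0448     0.6296      5.627
  Δ          0.02826    0.02826    0.02826    -0.0424
  eq           3.584    0.07306     0.6579      5.585
  solve Keq expr → x = -0.01413; check Q = 5868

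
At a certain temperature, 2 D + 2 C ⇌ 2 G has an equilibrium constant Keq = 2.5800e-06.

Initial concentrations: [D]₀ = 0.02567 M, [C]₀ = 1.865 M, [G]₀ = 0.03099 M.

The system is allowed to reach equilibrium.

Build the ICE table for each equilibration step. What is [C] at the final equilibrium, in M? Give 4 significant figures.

Q₀ = 0.419 vs Keq = 2.5800e-06 ⇒ Q>K, reverse
Step 1:
                   D          C          G
  init       0.02567      1.865    0.03099
  Δ          0.03082    0.03082   -0.03082
  eq         0.05649      1.896 1.7201e-04
  solve Keq expr → x = -0.01541; check Q = 2.5800e-06

[C]_eq = 1.896 M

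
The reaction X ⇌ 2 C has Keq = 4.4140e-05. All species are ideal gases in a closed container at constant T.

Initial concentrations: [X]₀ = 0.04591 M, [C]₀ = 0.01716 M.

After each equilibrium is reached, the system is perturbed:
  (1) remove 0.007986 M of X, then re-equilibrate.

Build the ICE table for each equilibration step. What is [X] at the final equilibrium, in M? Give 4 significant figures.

[X]_eq = 0.04579 M

Q₀ = 0.006414 vs Keq = 4.4140e-05 ⇒ Q>K, reverse
Step 1:
                  X         C
  I         0.04591   0.01716
  C         0.00781  -0.01562
  E         0.05372   0.00154
  solve Keq expr → x = -0.00781; check Q = 4.4140e-05
Then remove 0.007986 M of X.
Step 2:
                  X         C
  I         0.04573   0.00154
  C       5.9072e-05 -1.1814e-04
  E         0.04579  0.001422
  solve Keq expr → x = -5.9072e-05; check Q = 4.4140e-05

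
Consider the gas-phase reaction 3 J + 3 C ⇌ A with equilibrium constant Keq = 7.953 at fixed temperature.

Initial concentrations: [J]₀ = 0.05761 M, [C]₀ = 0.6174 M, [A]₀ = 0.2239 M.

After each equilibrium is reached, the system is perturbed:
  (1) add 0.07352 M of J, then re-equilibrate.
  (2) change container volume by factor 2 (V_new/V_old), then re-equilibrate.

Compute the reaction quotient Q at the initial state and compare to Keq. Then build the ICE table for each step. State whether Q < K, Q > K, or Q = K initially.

Q₀ = 4976 vs Keq = 7.953 ⇒ Q>K, reverse
Step 1:
                    J           C           A
  Initial     0.05761      0.6174      0.2239
  Change       0.2454      0.2454     -0.0818
  Equil         0.303      0.8628      0.1421
  solve Keq expr → x = -0.0818; check Q = 7.953
Then add 0.07352 M of J.
Step 2:
                    J           C           A
  Initial      0.3765      0.8628      0.1421
  Change     -0.04559    -0.04559      0.0152
  Equil        0.3309      0.8172      0.1573
  solve Keq expr → x = 0.0152; check Q = 7.953
Then change container volume by factor 2 (V_new/V_old).
Step 3:
                    J           C           A
  Initial      0.1655      0.4086     0.07865
  Change       0.1338      0.1338    -0.04461
  Equil        0.2993      0.5424     0.03404
  solve Keq expr → x = -0.04461; check Q = 7.953

Q₀ = 4976; Q > K (proceeds reverse)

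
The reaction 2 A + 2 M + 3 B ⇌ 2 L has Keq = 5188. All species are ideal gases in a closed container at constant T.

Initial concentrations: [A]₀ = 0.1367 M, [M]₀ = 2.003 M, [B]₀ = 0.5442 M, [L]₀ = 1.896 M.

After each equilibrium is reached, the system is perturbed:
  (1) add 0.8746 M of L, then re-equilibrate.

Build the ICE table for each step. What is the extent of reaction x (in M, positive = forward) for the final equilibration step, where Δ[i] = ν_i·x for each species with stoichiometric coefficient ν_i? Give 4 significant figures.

x = -0.008099 M

Q₀ = 297.5 vs Keq = 5188 ⇒ Q<K, forward
Step 1:
                    A           M           B           L
  I            0.1367       2.003      0.5442       1.896
  C           -0.0838     -0.0838     -0.1257      0.0838
  E            0.0529       1.919      0.4185        1.98
  solve Keq expr → x = 0.0419; check Q = 5188
Then add 0.8746 M of L.
Step 2:
                    A           M           B           L
  I            0.0529       1.919      0.4185       2.854
  C            0.0162      0.0162      0.0243     -0.0162
  E            0.0691       1.935      0.4428       2.838
  solve Keq expr → x = -0.008099; check Q = 5188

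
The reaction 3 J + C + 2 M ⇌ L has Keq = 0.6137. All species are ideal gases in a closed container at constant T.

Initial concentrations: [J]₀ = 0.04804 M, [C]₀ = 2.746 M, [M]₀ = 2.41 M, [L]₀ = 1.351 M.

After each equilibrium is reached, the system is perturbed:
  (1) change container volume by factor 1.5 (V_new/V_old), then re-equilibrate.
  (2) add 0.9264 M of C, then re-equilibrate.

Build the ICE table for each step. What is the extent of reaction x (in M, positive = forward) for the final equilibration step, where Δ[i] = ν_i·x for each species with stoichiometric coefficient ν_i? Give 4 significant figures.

Q₀ = 764 vs Keq = 0.6137 ⇒ Q>K, reverse
Step 1:
                   J          C          M          L
  I          0.04804      2.746       2.41      1.351
  C           0.4089     0.1363     0.2726    -0.1363
  E            0.457      2.882      2.683      1.215
  solve Keq expr → x = -0.1363; check Q = 0.6137
Then change container volume by factor 1.5 (V_new/V_old).
Step 2:
                   J          C          M          L
  I           0.3046      1.922      1.788     0.8098
  C           0.2353    0.07845     0.1569   -0.07845
  E             0.54          2      1.945     0.7313
  solve Keq expr → x = -0.07845; check Q = 0.6137
Then add 0.9264 M of C.
Step 3:
                   J          C          M          L
  I             0.54      2.926      1.945     0.7313
  C         -0.05356   -0.01785    -0.0357    0.01785
  E           0.4864      2.909       1.91     0.7492
  solve Keq expr → x = 0.01785; check Q = 0.6137

x = 0.01785 M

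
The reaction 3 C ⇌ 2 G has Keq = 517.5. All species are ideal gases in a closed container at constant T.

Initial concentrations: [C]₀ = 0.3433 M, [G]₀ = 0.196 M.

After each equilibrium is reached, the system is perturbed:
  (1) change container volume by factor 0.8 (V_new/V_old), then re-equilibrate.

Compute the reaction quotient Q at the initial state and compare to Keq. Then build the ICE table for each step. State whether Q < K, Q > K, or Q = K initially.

Q₀ = 0.9495 vs Keq = 517.5 ⇒ Q<K, forward
Step 1:
                   C          G
  Initial     0.3433      0.196
  Change     -0.2778     0.1852
  Equil      0.06548     0.3812
  solve Keq expr → x = 0.09261; check Q = 517.5
Then change container volume by factor 0.8 (V_new/V_old).
Step 2:
                   C          G
  Initial    0.08186     0.4765
  Change    -0.00548   0.003653
  Equil      0.07638     0.4802
  solve Keq expr → x = 0.001827; check Q = 517.5

Q₀ = 0.9495; Q < K (proceeds forward)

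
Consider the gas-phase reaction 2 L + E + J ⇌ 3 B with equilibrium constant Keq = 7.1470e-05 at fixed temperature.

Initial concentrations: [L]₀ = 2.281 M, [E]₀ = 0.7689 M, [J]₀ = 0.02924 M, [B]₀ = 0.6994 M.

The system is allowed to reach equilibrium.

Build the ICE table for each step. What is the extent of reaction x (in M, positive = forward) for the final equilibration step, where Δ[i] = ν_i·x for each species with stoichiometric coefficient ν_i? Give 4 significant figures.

x = -0.2164 M

Q₀ = 2.925 vs Keq = 7.1470e-05 ⇒ Q>K, reverse
Step 1:
                    L           E           J           B
  Initial       2.281      0.7689     0.02924      0.6994
  Change       0.4327      0.2164      0.2164     -0.6491
  Equil         2.714      0.9853      0.2456     0.05031
  solve Keq expr → x = -0.2164; check Q = 7.1470e-05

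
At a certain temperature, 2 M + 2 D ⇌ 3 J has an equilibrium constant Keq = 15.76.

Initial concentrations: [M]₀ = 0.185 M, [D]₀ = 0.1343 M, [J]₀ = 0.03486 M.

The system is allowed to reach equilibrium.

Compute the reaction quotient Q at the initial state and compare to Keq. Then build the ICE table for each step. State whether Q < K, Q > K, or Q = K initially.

Q₀ = 0.06863; Q < K (proceeds forward)

Q₀ = 0.06863 vs Keq = 15.76 ⇒ Q<K, forward
Step 1:
                  M         D         J
  init        0.185    0.1343   0.03486
  Δ        -0.05545  -0.05545   0.08318
  eq         0.1295   0.07885     0.118
  solve Keq expr → x = 0.02773; check Q = 15.76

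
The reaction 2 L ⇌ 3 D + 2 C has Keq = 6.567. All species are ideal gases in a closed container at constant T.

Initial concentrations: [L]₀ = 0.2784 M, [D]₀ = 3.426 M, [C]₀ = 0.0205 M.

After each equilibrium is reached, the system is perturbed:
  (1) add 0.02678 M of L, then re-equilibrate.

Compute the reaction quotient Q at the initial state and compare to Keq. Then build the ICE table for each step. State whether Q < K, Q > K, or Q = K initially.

Q₀ = 0.218 vs Keq = 6.567 ⇒ Q<K, forward
Step 1:
                    L           D           C
  Initial      0.2784       3.426      0.0205
  Change     -0.06304     0.09457     0.06304
  Equil        0.2154       3.521     0.08354
  solve Keq expr → x = 0.03152; check Q = 6.567
Then add 0.02678 M of L.
Step 2:
                    L           D           C
  Initial      0.2421       3.521     0.08354
  Change    -0.007185     0.01078    0.007185
  Equil         0.235       3.531     0.09073
  solve Keq expr → x = 0.003592; check Q = 6.567

Q₀ = 0.218; Q < K (proceeds forward)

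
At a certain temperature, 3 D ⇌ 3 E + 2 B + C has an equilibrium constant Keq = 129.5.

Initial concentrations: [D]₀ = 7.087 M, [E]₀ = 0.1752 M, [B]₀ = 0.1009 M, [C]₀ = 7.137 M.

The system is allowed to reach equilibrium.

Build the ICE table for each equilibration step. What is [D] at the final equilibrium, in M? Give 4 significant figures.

[D]_eq = 3.184 M

Q₀ = 1.0978e-06 vs Keq = 129.5 ⇒ Q<K, forward
Step 1:
                    D           E           B           C
  Initial       7.087      0.1752      0.1009       7.137
  Change       -3.903       3.903       2.602       1.301
  Equil         3.184       4.078       2.703       8.438
  solve Keq expr → x = 1.301; check Q = 129.5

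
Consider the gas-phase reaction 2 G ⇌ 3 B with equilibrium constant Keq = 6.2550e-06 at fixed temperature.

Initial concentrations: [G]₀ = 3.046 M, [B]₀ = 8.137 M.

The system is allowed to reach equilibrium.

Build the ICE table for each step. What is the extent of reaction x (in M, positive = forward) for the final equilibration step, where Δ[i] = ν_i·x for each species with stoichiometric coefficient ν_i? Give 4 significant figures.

x = -2.687 M

Q₀ = 58.07 vs Keq = 6.2550e-06 ⇒ Q>K, reverse
Step 1:
                  G         B
  Initial     3.046     8.137
  Change      5.374    -8.061
  Equil        8.42   0.07626
  solve Keq expr → x = -2.687; check Q = 6.2550e-06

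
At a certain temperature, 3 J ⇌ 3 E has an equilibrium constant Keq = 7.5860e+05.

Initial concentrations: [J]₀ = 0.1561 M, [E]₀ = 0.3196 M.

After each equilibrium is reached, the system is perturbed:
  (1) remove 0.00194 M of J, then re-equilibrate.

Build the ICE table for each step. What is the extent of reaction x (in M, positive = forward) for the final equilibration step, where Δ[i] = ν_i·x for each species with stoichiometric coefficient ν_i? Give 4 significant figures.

x = -6.3965e-04 M

Q₀ = 8.582 vs Keq = 7.5860e+05 ⇒ Q<K, forward
Step 1:
                  J         E
  Initial    0.1561    0.3196
  Change    -0.1509    0.1509
  Equil    0.005159    0.4705
  solve Keq expr → x = 0.05031; check Q = 7.5860e+05
Then remove 0.00194 M of J.
Step 2:
                  J         E
  Initial  0.003219    0.4705
  Change   0.001919 -0.001919
  Equil    0.005138    0.4686
  solve Keq expr → x = -6.3965e-04; check Q = 7.5860e+05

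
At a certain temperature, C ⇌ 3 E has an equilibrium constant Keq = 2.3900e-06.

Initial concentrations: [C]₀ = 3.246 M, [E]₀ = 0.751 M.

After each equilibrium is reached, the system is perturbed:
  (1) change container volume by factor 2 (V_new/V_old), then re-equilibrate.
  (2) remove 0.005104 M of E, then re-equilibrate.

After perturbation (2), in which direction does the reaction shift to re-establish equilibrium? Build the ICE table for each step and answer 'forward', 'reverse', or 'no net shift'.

Q₀ = 0.1305 vs Keq = 2.3900e-06 ⇒ Q>K, reverse
Step 1:
                   C          E
  init         3.246      0.751
  Δ           0.2436    -0.7307
  eq            3.49    0.02028
  solve Keq expr → x = -0.2436; check Q = 2.3900e-06
Then change container volume by factor 2 (V_new/V_old).
Step 2:
                   C          E
  init         1.745    0.01014
  Δ        -0.001983    0.00595
  eq           1.743    0.01609
  solve Keq expr → x = 0.001983; check Q = 2.3900e-06
Then remove 0.005104 M of E.
Step 3:
                   C          E
  init         1.743    0.01099
  Δ          -0.0017   0.005099
  eq           1.741    0.01608
  solve Keq expr → x = 0.0017; check Q = 2.3900e-06

Direction: forward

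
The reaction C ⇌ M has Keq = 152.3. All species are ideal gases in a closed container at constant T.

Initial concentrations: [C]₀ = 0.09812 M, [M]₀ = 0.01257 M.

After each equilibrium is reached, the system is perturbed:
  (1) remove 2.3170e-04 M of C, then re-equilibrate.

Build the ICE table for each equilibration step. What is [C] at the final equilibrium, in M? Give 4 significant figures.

Q₀ = 0.1281 vs Keq = 152.3 ⇒ Q<K, forward
Step 1:
                   C          M
  init       0.09812    0.01257
  Δ          -0.0974     0.0974
  eq      7.2205e-04       0.11
  solve Keq expr → x = 0.0974; check Q = 152.3
Then remove 2.3170e-04 M of C.
Step 2:
                   C          M
  init    4.9035e-04       0.11
  Δ       2.3019e-04 -2.3019e-04
  eq      7.2054e-04     0.1097
  solve Keq expr → x = -2.3019e-04; check Q = 152.3

[C]_eq = 7.2054e-04 M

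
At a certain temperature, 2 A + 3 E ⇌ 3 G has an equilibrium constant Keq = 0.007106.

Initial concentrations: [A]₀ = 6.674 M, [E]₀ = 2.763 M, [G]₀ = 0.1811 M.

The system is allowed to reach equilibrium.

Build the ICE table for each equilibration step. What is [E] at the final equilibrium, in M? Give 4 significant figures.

[E]_eq = 1.798 M

Q₀ = 6.3218e-06 vs Keq = 0.007106 ⇒ Q<K, forward
Step 1:
                  A         E         G
  I           6.674     2.763    0.1811
  C          -0.643   -0.9645    0.9645
  E           6.031     1.798     1.146
  solve Keq expr → x = 0.3215; check Q = 0.007106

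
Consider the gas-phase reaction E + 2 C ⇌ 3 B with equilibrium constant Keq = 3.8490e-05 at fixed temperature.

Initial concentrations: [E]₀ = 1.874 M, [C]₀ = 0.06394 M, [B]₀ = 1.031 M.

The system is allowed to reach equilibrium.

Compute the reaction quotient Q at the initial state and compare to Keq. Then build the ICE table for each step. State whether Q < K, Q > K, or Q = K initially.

Q₀ = 143; Q > K (proceeds reverse)

Q₀ = 143 vs Keq = 3.8490e-05 ⇒ Q>K, reverse
Step 1:
                   E          C          B
  Initial      1.874    0.06394      1.031
  Change      0.3318     0.6636    -0.9954
  Equil        2.206     0.7276    0.03555
  solve Keq expr → x = -0.3318; check Q = 3.8490e-05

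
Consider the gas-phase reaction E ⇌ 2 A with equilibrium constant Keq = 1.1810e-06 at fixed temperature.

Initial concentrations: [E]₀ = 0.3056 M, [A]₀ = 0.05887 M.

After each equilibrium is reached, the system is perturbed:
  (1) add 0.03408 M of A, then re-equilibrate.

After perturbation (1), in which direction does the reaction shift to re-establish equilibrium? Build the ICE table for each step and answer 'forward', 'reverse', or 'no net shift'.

Q₀ = 0.01134 vs Keq = 1.1810e-06 ⇒ Q>K, reverse
Step 1:
                   E          A
  Initial     0.3056    0.05887
  Change     0.02912   -0.05824
  Equil       0.3347 6.2873e-04
  solve Keq expr → x = -0.02912; check Q = 1.1810e-06
Then add 0.03408 M of A.
Step 2:
                   E          A
  Initial     0.3347    0.03471
  Change     0.01703   -0.03406
  Equil       0.3518 6.4453e-04
  solve Keq expr → x = -0.01703; check Q = 1.1810e-06

Direction: reverse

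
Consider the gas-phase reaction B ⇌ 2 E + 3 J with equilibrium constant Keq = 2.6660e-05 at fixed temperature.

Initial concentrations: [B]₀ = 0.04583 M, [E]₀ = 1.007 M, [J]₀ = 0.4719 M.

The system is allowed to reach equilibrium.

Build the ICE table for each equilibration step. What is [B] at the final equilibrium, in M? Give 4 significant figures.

[B]_eq = 0.1958 M

Q₀ = 2.325 vs Keq = 2.6660e-05 ⇒ Q>K, reverse
Step 1:
                  B         E         J
  I         0.04583     1.007    0.4719
  C            0.15      -0.3     -0.45
  E          0.1958     0.707   0.02186
  solve Keq expr → x = -0.15; check Q = 2.6660e-05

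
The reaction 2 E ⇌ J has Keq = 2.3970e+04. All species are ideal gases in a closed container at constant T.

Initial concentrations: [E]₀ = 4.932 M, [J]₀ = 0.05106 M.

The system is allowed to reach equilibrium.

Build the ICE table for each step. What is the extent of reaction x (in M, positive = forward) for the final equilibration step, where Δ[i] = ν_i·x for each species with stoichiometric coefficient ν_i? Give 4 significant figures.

Q₀ = 0.002099 vs Keq = 2.3970e+04 ⇒ Q<K, forward
Step 1:
                  E         J
  init        4.932   0.05106
  Δ          -4.922     2.461
  eq        0.01024     2.512
  solve Keq expr → x = 2.461; check Q = 2.3970e+04

x = 2.461 M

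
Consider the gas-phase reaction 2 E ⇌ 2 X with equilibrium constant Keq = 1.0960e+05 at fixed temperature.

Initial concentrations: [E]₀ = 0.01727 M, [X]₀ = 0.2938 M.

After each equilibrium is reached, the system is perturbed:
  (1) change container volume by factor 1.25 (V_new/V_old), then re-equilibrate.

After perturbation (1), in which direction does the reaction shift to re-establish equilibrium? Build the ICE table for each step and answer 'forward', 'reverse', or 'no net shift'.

Direction: no net shift

Q₀ = 289.4 vs Keq = 1.0960e+05 ⇒ Q<K, forward
Step 1:
                    E           X
  Initial     0.01727      0.2938
  Change     -0.01633     0.01633
  Equil    9.3679e-04      0.3101
  solve Keq expr → x = 0.008167; check Q = 1.0960e+05
Then change container volume by factor 1.25 (V_new/V_old).
Step 2:
                    E           X
  Initial  7.4943e-04      0.2481
  Change            0           0
  Equil    7.4943e-04      0.2481
  solve Keq expr → x = 0; check Q = 1.0960e+05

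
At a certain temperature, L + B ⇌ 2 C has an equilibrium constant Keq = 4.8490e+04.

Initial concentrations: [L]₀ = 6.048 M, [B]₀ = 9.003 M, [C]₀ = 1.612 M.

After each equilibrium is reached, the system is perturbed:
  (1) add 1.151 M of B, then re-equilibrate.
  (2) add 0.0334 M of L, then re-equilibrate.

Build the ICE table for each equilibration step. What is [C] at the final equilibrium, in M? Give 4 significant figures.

[C]_eq = 13.77 M

Q₀ = 0.04772 vs Keq = 4.8490e+04 ⇒ Q<K, forward
Step 1:
                    L           B           C
  I             6.048       9.003       1.612
  C            -6.047      -6.047       12.09
  E           0.00131       2.956       13.71
  solve Keq expr → x = 6.047; check Q = 4.8490e+04
Then add 1.151 M of B.
Step 2:
                    L           B           C
  I           0.00131       4.107       13.71
  C       -3.6701e-04 -3.6701e-04  7.3402e-04
  E        9.4332e-04       4.107       13.71
  solve Keq expr → x = 3.6701e-04; check Q = 4.8490e+04
Then add 0.0334 M of L.
Step 3:
                    L           B           C
  I           0.03434       4.107       13.71
  C          -0.03338    -0.03338     0.06677
  E        9.6034e-04       4.074       13.77
  solve Keq expr → x = 0.03338; check Q = 4.8490e+04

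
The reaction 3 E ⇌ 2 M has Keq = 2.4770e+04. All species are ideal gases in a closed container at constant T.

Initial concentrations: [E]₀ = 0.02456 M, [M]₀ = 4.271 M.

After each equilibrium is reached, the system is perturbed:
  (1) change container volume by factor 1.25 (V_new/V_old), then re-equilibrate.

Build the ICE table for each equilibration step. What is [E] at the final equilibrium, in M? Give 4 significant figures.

[E]_eq = 0.07724 M

Q₀ = 1.2313e+06 vs Keq = 2.4770e+04 ⇒ Q>K, reverse
Step 1:
                  E         M
  Initial   0.02456     4.271
  Change    0.06513  -0.04342
  Equil     0.08969     4.228
  solve Keq expr → x = -0.02171; check Q = 2.4770e+04
Then change container volume by factor 1.25 (V_new/V_old).
Step 2:
                  E         M
  Initial   0.07175     3.382
  Change   0.005485 -0.003657
  Equil     0.07724     3.378
  solve Keq expr → x = -0.001828; check Q = 2.4770e+04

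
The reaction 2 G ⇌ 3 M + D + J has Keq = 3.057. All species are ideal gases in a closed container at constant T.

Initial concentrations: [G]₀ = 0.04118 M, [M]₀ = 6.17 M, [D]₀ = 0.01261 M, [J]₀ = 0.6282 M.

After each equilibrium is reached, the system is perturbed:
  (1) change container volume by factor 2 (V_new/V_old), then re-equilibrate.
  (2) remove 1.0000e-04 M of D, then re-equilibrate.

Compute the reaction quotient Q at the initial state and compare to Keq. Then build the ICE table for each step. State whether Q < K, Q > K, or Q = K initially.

Q₀ = 1097; Q > K (proceeds reverse)

Q₀ = 1097 vs Keq = 3.057 ⇒ Q>K, reverse
Step 1:
                   G          M          D          J
  Initial    0.04118       6.17    0.01261     0.6282
  Change     0.02503   -0.03755   -0.01252   -0.01252
  Equil      0.06621      6.132 9.4384e-05     0.6157
  solve Keq expr → x = -0.01252; check Q = 3.057
Then change container volume by factor 2 (V_new/V_old).
Step 2:
                   G          M          D          J
  Initial    0.03311      3.066 4.7192e-05     0.3078
  Change  -6.3077e-04 9.4616e-04 3.1539e-04 3.1539e-04
  Equil      0.03247      3.067 3.6258e-04     0.3082
  solve Keq expr → x = 3.1539e-04; check Q = 3.057
Then remove 1.0000e-04 M of D.
Step 3:
                   G          M          D          J
  Initial    0.03247      3.067 2.6258e-04     0.3082
  Change  -1.9107e-04 2.8660e-04 9.5535e-05 9.5535e-05
  Equil      0.03228      3.067 3.5811e-04     0.3083
  solve Keq expr → x = 9.5535e-05; check Q = 3.057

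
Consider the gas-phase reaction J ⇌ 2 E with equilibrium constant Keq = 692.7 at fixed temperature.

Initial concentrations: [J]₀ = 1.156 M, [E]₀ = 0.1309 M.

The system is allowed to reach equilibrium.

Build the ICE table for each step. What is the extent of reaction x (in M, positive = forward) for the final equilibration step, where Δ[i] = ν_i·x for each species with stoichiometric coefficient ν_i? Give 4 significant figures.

Q₀ = 0.01482 vs Keq = 692.7 ⇒ Q<K, forward
Step 1:
                  J         E
  I           1.156    0.1309
  C          -1.148     2.295
  E        0.008496     2.426
  solve Keq expr → x = 1.148; check Q = 692.7

x = 1.148 M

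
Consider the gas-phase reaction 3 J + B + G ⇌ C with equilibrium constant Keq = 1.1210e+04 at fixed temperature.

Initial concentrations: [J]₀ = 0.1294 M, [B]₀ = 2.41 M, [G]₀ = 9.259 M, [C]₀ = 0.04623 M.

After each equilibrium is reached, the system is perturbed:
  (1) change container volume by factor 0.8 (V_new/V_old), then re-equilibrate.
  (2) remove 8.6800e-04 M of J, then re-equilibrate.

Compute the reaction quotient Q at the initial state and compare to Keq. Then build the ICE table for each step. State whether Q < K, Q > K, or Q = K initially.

Q₀ = 0.9562; Q < K (proceeds forward)

Q₀ = 0.9562 vs Keq = 1.1210e+04 ⇒ Q<K, forward
Step 1:
                    J           B           G           C
  Initial      0.1294        2.41       9.259     0.04623
  Change      -0.1223    -0.04077    -0.04077     0.04077
  Equil      0.007083       2.369       9.218       0.087
  solve Keq expr → x = 0.04077; check Q = 1.1210e+04
Then change container volume by factor 0.8 (V_new/V_old).
Step 2:
                    J           B           G           C
  Initial    0.008854       2.962       11.52      0.1088
  Change    -0.002263 -7.5421e-04 -7.5421e-04  7.5421e-04
  Equil      0.006591       2.961       11.52      0.1095
  solve Keq expr → x = 7.5421e-04; check Q = 1.1210e+04
Then remove 8.6800e-04 M of J.
Step 3:
                    J           B           G           C
  Initial    0.005723       2.961       11.52      0.1095
  Change   8.6196e-04  2.8732e-04  2.8732e-04 -2.8732e-04
  Equil      0.006585       2.961       11.52      0.1092
  solve Keq expr → x = -2.8732e-04; check Q = 1.1210e+04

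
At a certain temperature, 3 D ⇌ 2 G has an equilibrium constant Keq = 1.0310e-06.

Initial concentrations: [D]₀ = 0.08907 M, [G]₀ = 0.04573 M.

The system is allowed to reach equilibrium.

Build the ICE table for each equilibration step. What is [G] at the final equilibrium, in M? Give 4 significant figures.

Q₀ = 2.959 vs Keq = 1.0310e-06 ⇒ Q>K, reverse
Step 1:
                    D           G
  I           0.08907     0.04573
  C            0.0685    -0.04567
  E            0.1576  6.3509e-05
  solve Keq expr → x = -0.02283; check Q = 1.0310e-06

[G]_eq = 6.3509e-05 M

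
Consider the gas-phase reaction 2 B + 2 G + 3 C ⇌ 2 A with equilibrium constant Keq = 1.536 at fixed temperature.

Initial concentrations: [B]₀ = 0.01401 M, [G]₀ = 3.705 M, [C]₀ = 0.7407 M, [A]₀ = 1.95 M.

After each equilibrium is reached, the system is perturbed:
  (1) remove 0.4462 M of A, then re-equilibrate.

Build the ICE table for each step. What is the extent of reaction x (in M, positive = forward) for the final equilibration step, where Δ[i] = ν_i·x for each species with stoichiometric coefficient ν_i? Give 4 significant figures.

Q₀ = 3473 vs Keq = 1.536 ⇒ Q>K, reverse
Step 1:
                   B          G          C          A
  init       0.01401      3.705     0.7407       1.95
  Δ           0.2667     0.2667        0.4    -0.2667
  eq          0.2807      3.972      1.141      1.683
  solve Keq expr → x = -0.1333; check Q = 1.536
Then remove 0.4462 M of A.
Step 2:
                   B          G          C          A
  init        0.2807      3.972      1.141      1.237
  Δ         -0.04427   -0.04427   -0.06641    0.04427
  eq          0.2364      3.927      1.074      1.281
  solve Keq expr → x = 0.02214; check Q = 1.536

x = 0.02214 M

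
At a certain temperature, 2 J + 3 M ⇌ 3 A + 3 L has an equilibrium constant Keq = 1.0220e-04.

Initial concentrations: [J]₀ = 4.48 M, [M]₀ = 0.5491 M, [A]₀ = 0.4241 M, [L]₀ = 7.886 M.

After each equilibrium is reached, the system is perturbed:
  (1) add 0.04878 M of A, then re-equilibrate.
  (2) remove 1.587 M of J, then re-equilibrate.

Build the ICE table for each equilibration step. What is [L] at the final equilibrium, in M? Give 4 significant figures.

[L]_eq = 7.427 M

Q₀ = 11.26 vs Keq = 1.0220e-04 ⇒ Q>K, reverse
Step 1:
                    J           M           A           L
  Initial        4.48      0.5491      0.4241       7.886
  Change       0.2715      0.4072     -0.4072     -0.4072
  Equil         4.751      0.9563      0.0169       7.479
  solve Keq expr → x = -0.1357; check Q = 1.0220e-04
Then add 0.04878 M of A.
Step 2:
                    J           M           A           L
  Initial       4.751      0.9563     0.06568       7.479
  Change      0.03183     0.04774    -0.04774    -0.04774
  Equil         4.783       1.004     0.01793       7.431
  solve Keq expr → x = -0.01591; check Q = 1.0220e-04
Then remove 1.587 M of J.
Step 3:
                    J           M           A           L
  Initial       3.196       1.004     0.01793       7.431
  Change     0.002769    0.004154   -0.004154   -0.004154
  Equil         3.199       1.008     0.01378       7.427
  solve Keq expr → x = -0.001385; check Q = 1.0220e-04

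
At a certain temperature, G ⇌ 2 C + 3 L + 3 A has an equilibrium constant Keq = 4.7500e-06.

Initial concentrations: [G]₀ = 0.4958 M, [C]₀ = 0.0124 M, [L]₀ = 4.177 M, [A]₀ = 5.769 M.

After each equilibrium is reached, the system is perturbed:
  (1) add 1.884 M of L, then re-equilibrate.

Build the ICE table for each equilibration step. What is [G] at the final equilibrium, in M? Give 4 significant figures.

Q₀ = 4.339 vs Keq = 4.7500e-06 ⇒ Q>K, reverse
Step 1:
                   G          C          L          A
  I           0.4958     0.0124      4.177      5.769
  C         0.006193   -0.01239   -0.01858   -0.01858
  E            0.502 1.3205e-05      4.158       5.75
  solve Keq expr → x = -0.006193; check Q = 4.7500e-06
Then add 1.884 M of L.
Step 2:
                   G          C          L          A
  I            0.502 1.3205e-05      6.042       5.75
  C       2.8331e-06 -5.6661e-06 -8.4992e-06 -8.4992e-06
  E            0.502 7.5393e-06      6.042       5.75
  solve Keq expr → x = -2.8331e-06; check Q = 4.7500e-06

[G]_eq = 0.502 M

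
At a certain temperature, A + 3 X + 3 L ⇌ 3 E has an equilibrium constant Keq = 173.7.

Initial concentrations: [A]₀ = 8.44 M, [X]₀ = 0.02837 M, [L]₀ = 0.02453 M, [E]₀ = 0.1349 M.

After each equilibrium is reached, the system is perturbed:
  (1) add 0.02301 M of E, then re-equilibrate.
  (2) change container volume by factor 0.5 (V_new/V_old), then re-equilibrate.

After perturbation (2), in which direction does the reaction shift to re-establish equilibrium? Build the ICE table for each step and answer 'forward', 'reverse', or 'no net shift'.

Direction: forward

Q₀ = 8.6302e+05 vs Keq = 173.7 ⇒ Q>K, reverse
Step 1:
                   A          X          L          E
  Initial       8.44    0.02837    0.02453     0.1349
  Change     0.01886    0.05658    0.05658   -0.05658
  Equil        8.459    0.08495    0.08111    0.07832
  solve Keq expr → x = -0.01886; check Q = 173.7
Then add 0.02301 M of E.
Step 2:
                   A          X          L          E
  Initial      8.459    0.08495    0.08111     0.1013
  Change    0.002577    0.00773    0.00773   -0.00773
  Equil        8.461    0.09268    0.08884     0.0936
  solve Keq expr → x = -0.002577; check Q = 173.7
Then change container volume by factor 0.5 (V_new/V_old).
Step 3:
                   A          X          L          E
  Initial      16.92     0.1854     0.1777     0.1872
  Change    -0.01739   -0.05216   -0.05216    0.05216
  Equil        16.91     0.1332     0.1255     0.2394
  solve Keq expr → x = 0.01739; check Q = 173.7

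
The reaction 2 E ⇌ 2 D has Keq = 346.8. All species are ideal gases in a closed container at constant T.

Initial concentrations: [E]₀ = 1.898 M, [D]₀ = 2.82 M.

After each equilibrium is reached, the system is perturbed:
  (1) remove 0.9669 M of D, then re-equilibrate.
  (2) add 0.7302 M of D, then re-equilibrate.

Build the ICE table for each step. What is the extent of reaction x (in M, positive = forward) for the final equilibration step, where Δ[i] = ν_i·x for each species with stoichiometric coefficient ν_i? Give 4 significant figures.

x = -0.01861 M

Q₀ = 2.208 vs Keq = 346.8 ⇒ Q<K, forward
Step 1:
                    E           D
  Initial       1.898        2.82
  Change       -1.658       1.658
  Equil        0.2404       4.478
  solve Keq expr → x = 0.8288; check Q = 346.8
Then remove 0.9669 M of D.
Step 2:
                    E           D
  Initial      0.2404       3.511
  Change     -0.04927     0.04927
  Equil        0.1912        3.56
  solve Keq expr → x = 0.02464; check Q = 346.8
Then add 0.7302 M of D.
Step 3:
                    E           D
  Initial      0.1912        4.29
  Change      0.03721    -0.03721
  Equil        0.2284       4.253
  solve Keq expr → x = -0.01861; check Q = 346.8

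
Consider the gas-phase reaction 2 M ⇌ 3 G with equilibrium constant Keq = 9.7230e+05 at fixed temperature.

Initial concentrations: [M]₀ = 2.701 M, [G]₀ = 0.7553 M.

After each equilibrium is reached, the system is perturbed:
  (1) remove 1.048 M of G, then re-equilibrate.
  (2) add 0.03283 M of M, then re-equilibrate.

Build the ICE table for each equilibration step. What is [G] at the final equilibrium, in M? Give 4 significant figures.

[G]_eq = 3.797 M

Q₀ = 0.05906 vs Keq = 9.7230e+05 ⇒ Q<K, forward
Step 1:
                  M         G
  I           2.701    0.7553
  C           -2.69     4.036
  E         0.01063     4.791
  solve Keq expr → x = 1.345; check Q = 9.7230e+05
Then remove 1.048 M of G.
Step 2:
                  M         G
  I         0.01063     3.743
  C       -0.003277  0.004915
  E        0.007358     3.748
  solve Keq expr → x = 0.001638; check Q = 9.7230e+05
Then add 0.03283 M of M.
Step 3:
                  M         G
  I         0.04019     3.748
  C        -0.03269   0.04903
  E        0.007503     3.797
  solve Keq expr → x = 0.01634; check Q = 9.7230e+05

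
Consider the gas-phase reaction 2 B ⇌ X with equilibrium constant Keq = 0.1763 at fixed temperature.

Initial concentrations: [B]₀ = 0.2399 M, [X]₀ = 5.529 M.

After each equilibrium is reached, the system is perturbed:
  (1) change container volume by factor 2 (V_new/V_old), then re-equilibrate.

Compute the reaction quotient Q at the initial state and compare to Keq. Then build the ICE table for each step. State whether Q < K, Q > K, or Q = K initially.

Q₀ = 96.07; Q > K (proceeds reverse)

Q₀ = 96.07 vs Keq = 0.1763 ⇒ Q>K, reverse
Step 1:
                   B          X
  I           0.2399      5.529
  C            4.178     -2.089
  E            4.417       3.44
  solve Keq expr → x = -2.089; check Q = 0.1763
Then change container volume by factor 2 (V_new/V_old).
Step 2:
                   B          X
  I            2.209       1.72
  C           0.6196    -0.3098
  E            2.828       1.41
  solve Keq expr → x = -0.3098; check Q = 0.1763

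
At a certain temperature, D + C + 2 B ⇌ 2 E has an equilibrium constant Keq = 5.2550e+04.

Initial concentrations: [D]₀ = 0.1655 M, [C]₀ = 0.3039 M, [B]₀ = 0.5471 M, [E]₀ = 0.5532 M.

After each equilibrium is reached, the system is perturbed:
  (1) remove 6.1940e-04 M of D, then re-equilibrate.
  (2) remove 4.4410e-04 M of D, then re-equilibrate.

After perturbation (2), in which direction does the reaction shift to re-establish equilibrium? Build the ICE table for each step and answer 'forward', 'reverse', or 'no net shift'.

Q₀ = 20.33 vs Keq = 5.2550e+04 ⇒ Q<K, forward
Step 1:
                  D         C         B         E
  Initial    0.1655    0.3039    0.5471    0.5532
  Change    -0.1633   -0.1633   -0.3267    0.3267
  Equil    0.002157    0.1406    0.2204    0.8799
  solve Keq expr → x = 0.1633; check Q = 5.2550e+04
Then remove 6.1940e-04 M of D.
Step 2:
                  D         C         B         E
  Initial  0.001538    0.1406    0.2204    0.8799
  Change  5.8235e-04 5.8235e-04  0.001165 -0.001165
  Equil     0.00212    0.1411    0.2216    0.8787
  solve Keq expr → x = -5.8235e-04; check Q = 5.2550e+04
Then remove 4.4410e-04 M of D.
Step 3:
                  D         C         B         E
  Initial  0.001676    0.1411    0.2216    0.8787
  Change  4.1799e-04 4.1799e-04 8.3597e-04 -8.3597e-04
  Equil    0.002094    0.1416    0.2224    0.8779
  solve Keq expr → x = -4.1799e-04; check Q = 5.2550e+04

Direction: reverse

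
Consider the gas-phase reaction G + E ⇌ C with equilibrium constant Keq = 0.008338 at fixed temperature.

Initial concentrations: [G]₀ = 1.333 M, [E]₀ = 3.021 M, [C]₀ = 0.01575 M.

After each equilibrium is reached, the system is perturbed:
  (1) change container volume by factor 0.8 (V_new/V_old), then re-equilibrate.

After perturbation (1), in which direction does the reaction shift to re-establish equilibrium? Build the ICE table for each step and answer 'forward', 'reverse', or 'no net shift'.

Q₀ = 0.003911 vs Keq = 0.008338 ⇒ Q<K, forward
Step 1:
                  G         E         C
  init        1.333     3.021   0.01575
  Δ         -0.0172   -0.0172    0.0172
  eq          1.316     3.004   0.03295
  solve Keq expr → x = 0.0172; check Q = 0.008338
Then change container volume by factor 0.8 (V_new/V_old).
Step 2:
                  G         E         C
  init        1.645     3.755   0.04119
  Δ       -0.009856 -0.009856  0.009856
  eq          1.635     3.745   0.05105
  solve Keq expr → x = 0.009856; check Q = 0.008338

Direction: forward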